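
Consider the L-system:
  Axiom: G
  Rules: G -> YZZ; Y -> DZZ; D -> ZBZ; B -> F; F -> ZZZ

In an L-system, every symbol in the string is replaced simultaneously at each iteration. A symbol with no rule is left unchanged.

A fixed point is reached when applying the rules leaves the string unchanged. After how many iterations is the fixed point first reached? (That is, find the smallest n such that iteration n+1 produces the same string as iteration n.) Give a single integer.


Answer: 5

Derivation:
Step 0: G
Step 1: YZZ
Step 2: DZZZZ
Step 3: ZBZZZZZ
Step 4: ZFZZZZZ
Step 5: ZZZZZZZZZ
Step 6: ZZZZZZZZZ  (unchanged — fixed point at step 5)


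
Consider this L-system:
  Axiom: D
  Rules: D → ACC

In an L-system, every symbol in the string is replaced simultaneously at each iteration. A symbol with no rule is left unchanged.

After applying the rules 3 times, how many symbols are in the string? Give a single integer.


Answer: 3

Derivation:
Step 0: length = 1
Step 1: length = 3
Step 2: length = 3
Step 3: length = 3


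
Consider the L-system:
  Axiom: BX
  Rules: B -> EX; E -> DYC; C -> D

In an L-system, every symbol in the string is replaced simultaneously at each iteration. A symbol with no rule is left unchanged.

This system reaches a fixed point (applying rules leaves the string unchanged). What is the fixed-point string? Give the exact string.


Answer: DYDXX

Derivation:
Step 0: BX
Step 1: EXX
Step 2: DYCXX
Step 3: DYDXX
Step 4: DYDXX  (unchanged — fixed point at step 3)


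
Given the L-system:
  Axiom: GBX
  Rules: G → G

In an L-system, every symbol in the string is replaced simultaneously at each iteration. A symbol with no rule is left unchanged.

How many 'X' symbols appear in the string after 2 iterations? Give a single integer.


Answer: 1

Derivation:
Step 0: GBX  (1 'X')
Step 1: GBX  (1 'X')
Step 2: GBX  (1 'X')


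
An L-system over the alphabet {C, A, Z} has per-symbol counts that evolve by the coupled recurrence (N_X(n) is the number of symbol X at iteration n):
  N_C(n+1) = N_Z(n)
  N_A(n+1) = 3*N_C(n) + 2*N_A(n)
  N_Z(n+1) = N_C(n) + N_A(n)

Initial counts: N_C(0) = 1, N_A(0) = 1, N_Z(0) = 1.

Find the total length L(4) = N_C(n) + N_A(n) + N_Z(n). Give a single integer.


Step 0: N_C=1, N_A=1, N_Z=1, L=3
Step 1: N_C=1, N_A=5, N_Z=2, L=8
Step 2: N_C=2, N_A=13, N_Z=6, L=21
Step 3: N_C=6, N_A=32, N_Z=15, L=53
Step 4: N_C=15, N_A=82, N_Z=38, L=135

Answer: 135


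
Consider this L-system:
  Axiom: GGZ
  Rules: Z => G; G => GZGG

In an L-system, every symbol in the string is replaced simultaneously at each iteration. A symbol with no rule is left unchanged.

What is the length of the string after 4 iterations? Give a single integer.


Step 0: length = 3
Step 1: length = 9
Step 2: length = 30
Step 3: length = 99
Step 4: length = 327

Answer: 327


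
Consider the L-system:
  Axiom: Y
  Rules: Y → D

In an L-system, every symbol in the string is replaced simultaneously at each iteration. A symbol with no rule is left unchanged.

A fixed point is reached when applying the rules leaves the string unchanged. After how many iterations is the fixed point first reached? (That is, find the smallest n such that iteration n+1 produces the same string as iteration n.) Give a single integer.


Answer: 1

Derivation:
Step 0: Y
Step 1: D
Step 2: D  (unchanged — fixed point at step 1)


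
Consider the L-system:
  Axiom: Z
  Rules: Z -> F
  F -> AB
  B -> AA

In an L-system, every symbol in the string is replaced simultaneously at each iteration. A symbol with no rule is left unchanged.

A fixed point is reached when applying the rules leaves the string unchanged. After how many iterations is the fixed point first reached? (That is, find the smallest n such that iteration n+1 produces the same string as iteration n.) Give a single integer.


Answer: 3

Derivation:
Step 0: Z
Step 1: F
Step 2: AB
Step 3: AAA
Step 4: AAA  (unchanged — fixed point at step 3)


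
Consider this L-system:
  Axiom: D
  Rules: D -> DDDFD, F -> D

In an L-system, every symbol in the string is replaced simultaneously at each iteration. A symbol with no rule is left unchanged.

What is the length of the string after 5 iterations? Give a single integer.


Step 0: length = 1
Step 1: length = 5
Step 2: length = 21
Step 3: length = 89
Step 4: length = 377
Step 5: length = 1597

Answer: 1597


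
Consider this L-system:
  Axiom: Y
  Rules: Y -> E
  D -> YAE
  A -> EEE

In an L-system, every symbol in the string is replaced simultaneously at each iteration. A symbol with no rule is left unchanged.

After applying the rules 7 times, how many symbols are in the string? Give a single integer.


Answer: 1

Derivation:
Step 0: length = 1
Step 1: length = 1
Step 2: length = 1
Step 3: length = 1
Step 4: length = 1
Step 5: length = 1
Step 6: length = 1
Step 7: length = 1


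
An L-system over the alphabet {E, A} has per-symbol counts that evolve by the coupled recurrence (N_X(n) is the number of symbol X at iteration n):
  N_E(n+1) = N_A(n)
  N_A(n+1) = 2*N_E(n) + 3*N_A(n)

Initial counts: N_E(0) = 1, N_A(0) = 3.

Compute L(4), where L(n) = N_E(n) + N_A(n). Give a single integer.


Answer: 634

Derivation:
Step 0: N_E=1, N_A=3, L=4
Step 1: N_E=3, N_A=11, L=14
Step 2: N_E=11, N_A=39, L=50
Step 3: N_E=39, N_A=139, L=178
Step 4: N_E=139, N_A=495, L=634


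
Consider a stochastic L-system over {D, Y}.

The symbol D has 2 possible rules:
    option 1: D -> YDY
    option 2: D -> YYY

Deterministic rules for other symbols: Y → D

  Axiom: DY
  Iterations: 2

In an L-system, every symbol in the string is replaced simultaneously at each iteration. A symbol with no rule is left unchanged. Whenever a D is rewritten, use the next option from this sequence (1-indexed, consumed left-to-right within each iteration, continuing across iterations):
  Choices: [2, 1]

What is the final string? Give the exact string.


Step 0: DY
Step 1: YYYD  (used choices [2])
Step 2: DDDYDY  (used choices [1])

Answer: DDDYDY


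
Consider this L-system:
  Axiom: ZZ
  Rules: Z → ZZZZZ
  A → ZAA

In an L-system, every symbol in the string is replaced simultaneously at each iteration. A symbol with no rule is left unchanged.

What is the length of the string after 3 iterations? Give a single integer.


Answer: 250

Derivation:
Step 0: length = 2
Step 1: length = 10
Step 2: length = 50
Step 3: length = 250


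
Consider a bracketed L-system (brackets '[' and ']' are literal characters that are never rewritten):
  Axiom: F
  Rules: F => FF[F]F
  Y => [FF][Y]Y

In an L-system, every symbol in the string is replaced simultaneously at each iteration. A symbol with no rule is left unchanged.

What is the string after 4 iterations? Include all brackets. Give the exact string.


Answer: FF[F]FFF[F]F[FF[F]F]FF[F]FFF[F]FFF[F]F[FF[F]F]FF[F]F[FF[F]FFF[F]F[FF[F]F]FF[F]F]FF[F]FFF[F]F[FF[F]F]FF[F]FFF[F]FFF[F]F[FF[F]F]FF[F]FFF[F]FFF[F]F[FF[F]F]FF[F]F[FF[F]FFF[F]F[FF[F]F]FF[F]F]FF[F]FFF[F]F[FF[F]F]FF[F]F[FF[F]FFF[F]F[FF[F]F]FF[F]FFF[F]FFF[F]F[FF[F]F]FF[F]F[FF[F]FFF[F]F[FF[F]F]FF[F]F]FF[F]FFF[F]F[FF[F]F]FF[F]F]FF[F]FFF[F]F[FF[F]F]FF[F]FFF[F]FFF[F]F[FF[F]F]FF[F]F[FF[F]FFF[F]F[FF[F]F]FF[F]F]FF[F]FFF[F]F[FF[F]F]FF[F]F

Derivation:
Step 0: F
Step 1: FF[F]F
Step 2: FF[F]FFF[F]F[FF[F]F]FF[F]F
Step 3: FF[F]FFF[F]F[FF[F]F]FF[F]FFF[F]FFF[F]F[FF[F]F]FF[F]F[FF[F]FFF[F]F[FF[F]F]FF[F]F]FF[F]FFF[F]F[FF[F]F]FF[F]F
Step 4: FF[F]FFF[F]F[FF[F]F]FF[F]FFF[F]FFF[F]F[FF[F]F]FF[F]F[FF[F]FFF[F]F[FF[F]F]FF[F]F]FF[F]FFF[F]F[FF[F]F]FF[F]FFF[F]FFF[F]F[FF[F]F]FF[F]FFF[F]FFF[F]F[FF[F]F]FF[F]F[FF[F]FFF[F]F[FF[F]F]FF[F]F]FF[F]FFF[F]F[FF[F]F]FF[F]F[FF[F]FFF[F]F[FF[F]F]FF[F]FFF[F]FFF[F]F[FF[F]F]FF[F]F[FF[F]FFF[F]F[FF[F]F]FF[F]F]FF[F]FFF[F]F[FF[F]F]FF[F]F]FF[F]FFF[F]F[FF[F]F]FF[F]FFF[F]FFF[F]F[FF[F]F]FF[F]F[FF[F]FFF[F]F[FF[F]F]FF[F]F]FF[F]FFF[F]F[FF[F]F]FF[F]F


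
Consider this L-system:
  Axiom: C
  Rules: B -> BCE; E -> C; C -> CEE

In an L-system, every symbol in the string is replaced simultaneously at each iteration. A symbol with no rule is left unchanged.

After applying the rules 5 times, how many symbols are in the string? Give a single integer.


Answer: 43

Derivation:
Step 0: length = 1
Step 1: length = 3
Step 2: length = 5
Step 3: length = 11
Step 4: length = 21
Step 5: length = 43


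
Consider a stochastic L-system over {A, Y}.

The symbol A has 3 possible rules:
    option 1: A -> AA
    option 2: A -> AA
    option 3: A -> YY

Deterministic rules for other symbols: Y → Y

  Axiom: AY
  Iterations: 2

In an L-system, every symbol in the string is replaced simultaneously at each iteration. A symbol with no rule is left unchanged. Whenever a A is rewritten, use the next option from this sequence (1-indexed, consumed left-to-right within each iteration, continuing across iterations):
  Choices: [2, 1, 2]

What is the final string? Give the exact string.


Step 0: AY
Step 1: AAY  (used choices [2])
Step 2: AAAAY  (used choices [1, 2])

Answer: AAAAY


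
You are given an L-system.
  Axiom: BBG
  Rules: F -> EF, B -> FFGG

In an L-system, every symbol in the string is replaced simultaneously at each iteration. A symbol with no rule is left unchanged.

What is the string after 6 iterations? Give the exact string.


Step 0: BBG
Step 1: FFGGFFGGG
Step 2: EFEFGGEFEFGGG
Step 3: EEFEEFGGEEFEEFGGG
Step 4: EEEFEEEFGGEEEFEEEFGGG
Step 5: EEEEFEEEEFGGEEEEFEEEEFGGG
Step 6: EEEEEFEEEEEFGGEEEEEFEEEEEFGGG

Answer: EEEEEFEEEEEFGGEEEEEFEEEEEFGGG


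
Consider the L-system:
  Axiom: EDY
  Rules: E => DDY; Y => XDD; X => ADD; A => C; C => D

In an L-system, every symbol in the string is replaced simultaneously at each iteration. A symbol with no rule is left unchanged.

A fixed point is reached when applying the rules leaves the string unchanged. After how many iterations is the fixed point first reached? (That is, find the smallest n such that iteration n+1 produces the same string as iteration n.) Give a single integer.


Step 0: EDY
Step 1: DDYDXDD
Step 2: DDXDDDADDDD
Step 3: DDADDDDDCDDDD
Step 4: DDCDDDDDDDDDD
Step 5: DDDDDDDDDDDDD
Step 6: DDDDDDDDDDDDD  (unchanged — fixed point at step 5)

Answer: 5


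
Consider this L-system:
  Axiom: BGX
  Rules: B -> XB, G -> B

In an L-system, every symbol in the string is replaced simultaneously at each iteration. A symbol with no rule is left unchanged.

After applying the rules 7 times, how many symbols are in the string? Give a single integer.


Answer: 16

Derivation:
Step 0: length = 3
Step 1: length = 4
Step 2: length = 6
Step 3: length = 8
Step 4: length = 10
Step 5: length = 12
Step 6: length = 14
Step 7: length = 16


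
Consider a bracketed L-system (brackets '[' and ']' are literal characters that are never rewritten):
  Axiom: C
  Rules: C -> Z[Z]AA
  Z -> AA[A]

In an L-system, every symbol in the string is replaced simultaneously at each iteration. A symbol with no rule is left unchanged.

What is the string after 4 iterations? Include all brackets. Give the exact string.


Step 0: C
Step 1: Z[Z]AA
Step 2: AA[A][AA[A]]AA
Step 3: AA[A][AA[A]]AA
Step 4: AA[A][AA[A]]AA

Answer: AA[A][AA[A]]AA


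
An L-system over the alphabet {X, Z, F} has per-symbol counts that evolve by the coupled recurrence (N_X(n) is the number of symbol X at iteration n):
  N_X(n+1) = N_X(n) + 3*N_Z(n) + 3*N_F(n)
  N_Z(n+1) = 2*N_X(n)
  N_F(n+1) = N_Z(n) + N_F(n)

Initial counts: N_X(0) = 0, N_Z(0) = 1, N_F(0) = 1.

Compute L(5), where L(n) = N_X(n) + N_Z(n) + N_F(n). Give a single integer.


Answer: 1088

Derivation:
Step 0: N_X=0, N_Z=1, N_F=1, L=2
Step 1: N_X=6, N_Z=0, N_F=2, L=8
Step 2: N_X=12, N_Z=12, N_F=2, L=26
Step 3: N_X=54, N_Z=24, N_F=14, L=92
Step 4: N_X=168, N_Z=108, N_F=38, L=314
Step 5: N_X=606, N_Z=336, N_F=146, L=1088


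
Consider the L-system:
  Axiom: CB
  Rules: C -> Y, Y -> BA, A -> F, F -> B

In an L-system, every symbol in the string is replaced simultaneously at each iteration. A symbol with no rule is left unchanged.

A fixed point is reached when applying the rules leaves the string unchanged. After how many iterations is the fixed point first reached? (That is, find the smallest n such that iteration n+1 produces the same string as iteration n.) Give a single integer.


Answer: 4

Derivation:
Step 0: CB
Step 1: YB
Step 2: BAB
Step 3: BFB
Step 4: BBB
Step 5: BBB  (unchanged — fixed point at step 4)


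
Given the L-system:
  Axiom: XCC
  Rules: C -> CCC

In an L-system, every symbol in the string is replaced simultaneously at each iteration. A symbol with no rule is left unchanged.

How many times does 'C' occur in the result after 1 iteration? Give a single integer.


Answer: 6

Derivation:
Step 0: XCC  (2 'C')
Step 1: XCCCCCC  (6 'C')


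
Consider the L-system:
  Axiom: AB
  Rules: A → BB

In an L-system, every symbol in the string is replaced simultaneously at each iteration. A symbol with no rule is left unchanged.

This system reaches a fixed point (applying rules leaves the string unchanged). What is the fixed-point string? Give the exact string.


Answer: BBB

Derivation:
Step 0: AB
Step 1: BBB
Step 2: BBB  (unchanged — fixed point at step 1)


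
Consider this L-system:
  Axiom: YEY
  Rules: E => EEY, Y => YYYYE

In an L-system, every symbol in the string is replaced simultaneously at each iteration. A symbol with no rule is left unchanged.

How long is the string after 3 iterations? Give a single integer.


Answer: 251

Derivation:
Step 0: length = 3
Step 1: length = 13
Step 2: length = 57
Step 3: length = 251


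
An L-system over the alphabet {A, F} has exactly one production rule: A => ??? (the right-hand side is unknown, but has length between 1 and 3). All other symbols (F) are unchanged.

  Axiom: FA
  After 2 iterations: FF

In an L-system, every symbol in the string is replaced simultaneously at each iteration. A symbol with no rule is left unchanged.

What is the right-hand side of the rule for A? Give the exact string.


Answer: F

Derivation:
Trying A => F:
  Step 0: FA
  Step 1: FF
  Step 2: FF
Matches the given result.


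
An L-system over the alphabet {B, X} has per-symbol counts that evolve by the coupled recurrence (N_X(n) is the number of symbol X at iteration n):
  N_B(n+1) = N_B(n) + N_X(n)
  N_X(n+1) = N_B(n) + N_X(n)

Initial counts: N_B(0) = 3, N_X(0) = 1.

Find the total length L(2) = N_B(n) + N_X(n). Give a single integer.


Step 0: N_B=3, N_X=1, L=4
Step 1: N_B=4, N_X=4, L=8
Step 2: N_B=8, N_X=8, L=16

Answer: 16


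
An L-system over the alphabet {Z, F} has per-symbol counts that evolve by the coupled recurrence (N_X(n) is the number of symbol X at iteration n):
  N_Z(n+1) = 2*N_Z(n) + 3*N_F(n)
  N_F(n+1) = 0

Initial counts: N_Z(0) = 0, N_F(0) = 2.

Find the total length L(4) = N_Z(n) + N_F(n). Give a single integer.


Step 0: N_Z=0, N_F=2, L=2
Step 1: N_Z=6, N_F=0, L=6
Step 2: N_Z=12, N_F=0, L=12
Step 3: N_Z=24, N_F=0, L=24
Step 4: N_Z=48, N_F=0, L=48

Answer: 48


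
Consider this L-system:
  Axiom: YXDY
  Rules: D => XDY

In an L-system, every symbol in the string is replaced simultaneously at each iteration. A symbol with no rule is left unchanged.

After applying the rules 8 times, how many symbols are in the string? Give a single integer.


Step 0: length = 4
Step 1: length = 6
Step 2: length = 8
Step 3: length = 10
Step 4: length = 12
Step 5: length = 14
Step 6: length = 16
Step 7: length = 18
Step 8: length = 20

Answer: 20


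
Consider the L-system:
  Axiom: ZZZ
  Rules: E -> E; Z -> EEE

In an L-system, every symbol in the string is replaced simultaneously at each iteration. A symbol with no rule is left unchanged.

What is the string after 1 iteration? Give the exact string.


Answer: EEEEEEEEE

Derivation:
Step 0: ZZZ
Step 1: EEEEEEEEE


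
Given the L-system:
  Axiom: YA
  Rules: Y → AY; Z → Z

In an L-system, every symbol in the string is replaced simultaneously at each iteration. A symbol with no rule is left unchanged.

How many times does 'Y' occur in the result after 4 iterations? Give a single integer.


Step 0: YA  (1 'Y')
Step 1: AYA  (1 'Y')
Step 2: AAYA  (1 'Y')
Step 3: AAAYA  (1 'Y')
Step 4: AAAAYA  (1 'Y')

Answer: 1


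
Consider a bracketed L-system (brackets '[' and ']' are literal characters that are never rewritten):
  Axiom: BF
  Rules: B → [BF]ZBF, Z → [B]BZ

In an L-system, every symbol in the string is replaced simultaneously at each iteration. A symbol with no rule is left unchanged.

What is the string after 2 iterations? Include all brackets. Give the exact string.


Answer: [[BF]ZBFF][B]BZ[BF]ZBFFF

Derivation:
Step 0: BF
Step 1: [BF]ZBFF
Step 2: [[BF]ZBFF][B]BZ[BF]ZBFFF


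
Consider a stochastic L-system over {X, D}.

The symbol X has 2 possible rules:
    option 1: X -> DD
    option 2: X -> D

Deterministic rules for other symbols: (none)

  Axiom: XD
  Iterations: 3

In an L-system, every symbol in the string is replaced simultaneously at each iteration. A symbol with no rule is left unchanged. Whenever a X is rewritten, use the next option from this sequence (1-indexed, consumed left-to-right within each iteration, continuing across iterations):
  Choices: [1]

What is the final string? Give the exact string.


Step 0: XD
Step 1: DDD  (used choices [1])
Step 2: DDD  (used choices [])
Step 3: DDD  (used choices [])

Answer: DDD


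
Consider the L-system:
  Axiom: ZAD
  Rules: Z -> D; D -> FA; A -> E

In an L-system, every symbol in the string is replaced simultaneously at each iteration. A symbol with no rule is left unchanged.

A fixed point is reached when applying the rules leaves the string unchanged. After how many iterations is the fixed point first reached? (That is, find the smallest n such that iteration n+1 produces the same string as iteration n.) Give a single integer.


Step 0: ZAD
Step 1: DEFA
Step 2: FAEFE
Step 3: FEEFE
Step 4: FEEFE  (unchanged — fixed point at step 3)

Answer: 3


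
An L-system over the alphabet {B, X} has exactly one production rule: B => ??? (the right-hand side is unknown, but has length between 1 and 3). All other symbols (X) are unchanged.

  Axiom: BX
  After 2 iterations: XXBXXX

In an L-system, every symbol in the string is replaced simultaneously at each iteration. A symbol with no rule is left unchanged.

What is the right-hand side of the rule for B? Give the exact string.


Answer: XBX

Derivation:
Trying B => XBX:
  Step 0: BX
  Step 1: XBXX
  Step 2: XXBXXX
Matches the given result.


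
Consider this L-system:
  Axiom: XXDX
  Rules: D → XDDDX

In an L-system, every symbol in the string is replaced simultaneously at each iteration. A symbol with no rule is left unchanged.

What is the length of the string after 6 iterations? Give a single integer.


Answer: 1460

Derivation:
Step 0: length = 4
Step 1: length = 8
Step 2: length = 20
Step 3: length = 56
Step 4: length = 164
Step 5: length = 488
Step 6: length = 1460


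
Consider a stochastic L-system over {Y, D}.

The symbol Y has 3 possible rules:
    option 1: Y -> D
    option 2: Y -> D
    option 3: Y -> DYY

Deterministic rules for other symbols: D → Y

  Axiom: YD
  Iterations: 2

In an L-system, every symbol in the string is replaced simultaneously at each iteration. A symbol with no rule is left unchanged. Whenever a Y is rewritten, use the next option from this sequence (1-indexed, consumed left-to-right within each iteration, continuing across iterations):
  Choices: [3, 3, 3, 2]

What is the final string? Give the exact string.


Step 0: YD
Step 1: DYYY  (used choices [3])
Step 2: YDYYDYYD  (used choices [3, 3, 2])

Answer: YDYYDYYD


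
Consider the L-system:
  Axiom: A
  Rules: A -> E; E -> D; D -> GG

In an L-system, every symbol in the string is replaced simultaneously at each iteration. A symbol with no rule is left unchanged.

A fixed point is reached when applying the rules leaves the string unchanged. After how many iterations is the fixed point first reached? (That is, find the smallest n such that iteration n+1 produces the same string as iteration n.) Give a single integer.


Answer: 3

Derivation:
Step 0: A
Step 1: E
Step 2: D
Step 3: GG
Step 4: GG  (unchanged — fixed point at step 3)


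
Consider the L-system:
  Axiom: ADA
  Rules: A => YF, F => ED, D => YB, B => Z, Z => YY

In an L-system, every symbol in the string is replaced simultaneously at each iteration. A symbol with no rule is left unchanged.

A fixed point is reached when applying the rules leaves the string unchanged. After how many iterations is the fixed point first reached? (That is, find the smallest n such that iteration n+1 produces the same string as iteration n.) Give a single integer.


Step 0: ADA
Step 1: YFYBYF
Step 2: YEDYZYED
Step 3: YEYBYYYYEYB
Step 4: YEYZYYYYEYZ
Step 5: YEYYYYYYYEYYY
Step 6: YEYYYYYYYEYYY  (unchanged — fixed point at step 5)

Answer: 5


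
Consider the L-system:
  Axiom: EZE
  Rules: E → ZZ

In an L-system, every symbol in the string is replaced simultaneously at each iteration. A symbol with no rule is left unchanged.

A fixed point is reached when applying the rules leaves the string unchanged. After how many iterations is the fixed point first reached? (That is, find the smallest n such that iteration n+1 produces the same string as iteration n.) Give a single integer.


Answer: 1

Derivation:
Step 0: EZE
Step 1: ZZZZZ
Step 2: ZZZZZ  (unchanged — fixed point at step 1)


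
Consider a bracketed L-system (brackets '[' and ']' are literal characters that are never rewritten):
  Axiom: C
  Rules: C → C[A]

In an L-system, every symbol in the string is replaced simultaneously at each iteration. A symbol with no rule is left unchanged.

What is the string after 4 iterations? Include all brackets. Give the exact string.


Step 0: C
Step 1: C[A]
Step 2: C[A][A]
Step 3: C[A][A][A]
Step 4: C[A][A][A][A]

Answer: C[A][A][A][A]


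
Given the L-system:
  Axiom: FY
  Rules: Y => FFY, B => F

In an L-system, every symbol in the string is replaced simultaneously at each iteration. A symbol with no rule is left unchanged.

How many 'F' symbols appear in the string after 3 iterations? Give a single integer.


Step 0: FY  (1 'F')
Step 1: FFFY  (3 'F')
Step 2: FFFFFY  (5 'F')
Step 3: FFFFFFFY  (7 'F')

Answer: 7


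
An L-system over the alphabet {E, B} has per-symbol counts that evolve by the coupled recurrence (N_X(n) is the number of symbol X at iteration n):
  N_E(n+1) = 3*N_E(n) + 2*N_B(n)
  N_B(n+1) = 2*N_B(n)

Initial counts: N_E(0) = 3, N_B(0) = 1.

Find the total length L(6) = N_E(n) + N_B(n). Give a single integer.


Step 0: N_E=3, N_B=1, L=4
Step 1: N_E=11, N_B=2, L=13
Step 2: N_E=37, N_B=4, L=41
Step 3: N_E=119, N_B=8, L=127
Step 4: N_E=373, N_B=16, L=389
Step 5: N_E=1151, N_B=32, L=1183
Step 6: N_E=3517, N_B=64, L=3581

Answer: 3581


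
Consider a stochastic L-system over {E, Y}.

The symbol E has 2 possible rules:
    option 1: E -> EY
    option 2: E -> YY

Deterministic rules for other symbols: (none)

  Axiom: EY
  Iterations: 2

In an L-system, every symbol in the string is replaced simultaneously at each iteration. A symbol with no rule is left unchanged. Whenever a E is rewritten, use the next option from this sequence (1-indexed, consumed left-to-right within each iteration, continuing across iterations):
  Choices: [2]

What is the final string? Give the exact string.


Step 0: EY
Step 1: YYY  (used choices [2])
Step 2: YYY  (used choices [])

Answer: YYY


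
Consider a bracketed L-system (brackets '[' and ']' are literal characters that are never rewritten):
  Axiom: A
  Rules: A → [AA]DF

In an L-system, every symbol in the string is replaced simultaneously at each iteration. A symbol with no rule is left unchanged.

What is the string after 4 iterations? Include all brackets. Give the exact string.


Answer: [[[[AA]DF[AA]DF]DF[[AA]DF[AA]DF]DF]DF[[[AA]DF[AA]DF]DF[[AA]DF[AA]DF]DF]DF]DF

Derivation:
Step 0: A
Step 1: [AA]DF
Step 2: [[AA]DF[AA]DF]DF
Step 3: [[[AA]DF[AA]DF]DF[[AA]DF[AA]DF]DF]DF
Step 4: [[[[AA]DF[AA]DF]DF[[AA]DF[AA]DF]DF]DF[[[AA]DF[AA]DF]DF[[AA]DF[AA]DF]DF]DF]DF


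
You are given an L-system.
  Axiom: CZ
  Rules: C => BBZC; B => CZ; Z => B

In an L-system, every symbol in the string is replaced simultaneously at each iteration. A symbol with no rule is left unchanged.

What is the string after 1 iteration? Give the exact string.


Answer: BBZCB

Derivation:
Step 0: CZ
Step 1: BBZCB


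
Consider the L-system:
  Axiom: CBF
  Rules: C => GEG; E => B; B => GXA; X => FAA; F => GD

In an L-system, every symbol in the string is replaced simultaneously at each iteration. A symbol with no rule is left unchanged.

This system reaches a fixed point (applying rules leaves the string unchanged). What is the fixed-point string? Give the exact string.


Step 0: CBF
Step 1: GEGGXAGD
Step 2: GBGGFAAAGD
Step 3: GGXAGGGDAAAGD
Step 4: GGFAAAGGGDAAAGD
Step 5: GGGDAAAGGGDAAAGD
Step 6: GGGDAAAGGGDAAAGD  (unchanged — fixed point at step 5)

Answer: GGGDAAAGGGDAAAGD


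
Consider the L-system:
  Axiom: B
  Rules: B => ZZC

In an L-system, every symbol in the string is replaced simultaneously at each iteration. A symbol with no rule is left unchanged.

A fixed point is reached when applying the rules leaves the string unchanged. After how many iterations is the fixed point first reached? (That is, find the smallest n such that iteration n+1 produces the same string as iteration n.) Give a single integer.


Answer: 1

Derivation:
Step 0: B
Step 1: ZZC
Step 2: ZZC  (unchanged — fixed point at step 1)


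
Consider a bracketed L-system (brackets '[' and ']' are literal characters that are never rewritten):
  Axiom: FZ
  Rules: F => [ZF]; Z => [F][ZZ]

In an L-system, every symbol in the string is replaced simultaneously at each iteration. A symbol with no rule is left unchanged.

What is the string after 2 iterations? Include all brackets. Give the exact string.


Answer: [[F][ZZ][ZF]][[ZF]][[F][ZZ][F][ZZ]]

Derivation:
Step 0: FZ
Step 1: [ZF][F][ZZ]
Step 2: [[F][ZZ][ZF]][[ZF]][[F][ZZ][F][ZZ]]


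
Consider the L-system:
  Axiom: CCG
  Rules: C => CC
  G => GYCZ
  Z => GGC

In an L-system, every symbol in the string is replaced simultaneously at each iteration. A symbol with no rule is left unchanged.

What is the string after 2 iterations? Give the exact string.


Step 0: CCG
Step 1: CCCCGYCZ
Step 2: CCCCCCCCGYCZYCCGGC

Answer: CCCCCCCCGYCZYCCGGC


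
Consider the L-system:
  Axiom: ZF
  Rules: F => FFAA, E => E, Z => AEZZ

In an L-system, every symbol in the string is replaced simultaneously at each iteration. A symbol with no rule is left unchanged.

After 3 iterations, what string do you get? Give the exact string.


Step 0: ZF
Step 1: AEZZFFAA
Step 2: AEAEZZAEZZFFAAFFAAAA
Step 3: AEAEAEZZAEZZAEAEZZAEZZFFAAFFAAAAFFAAFFAAAAAA

Answer: AEAEAEZZAEZZAEAEZZAEZZFFAAFFAAAAFFAAFFAAAAAA


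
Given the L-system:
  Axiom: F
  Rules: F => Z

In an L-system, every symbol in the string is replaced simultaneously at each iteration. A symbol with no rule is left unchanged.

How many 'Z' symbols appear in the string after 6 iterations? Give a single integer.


Answer: 1

Derivation:
Step 0: F  (0 'Z')
Step 1: Z  (1 'Z')
Step 2: Z  (1 'Z')
Step 3: Z  (1 'Z')
Step 4: Z  (1 'Z')
Step 5: Z  (1 'Z')
Step 6: Z  (1 'Z')


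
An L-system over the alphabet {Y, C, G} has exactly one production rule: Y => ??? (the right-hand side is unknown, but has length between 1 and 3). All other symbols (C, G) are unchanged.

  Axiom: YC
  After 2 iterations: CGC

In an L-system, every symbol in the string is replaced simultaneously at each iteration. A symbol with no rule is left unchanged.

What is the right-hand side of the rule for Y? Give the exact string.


Trying Y => CG:
  Step 0: YC
  Step 1: CGC
  Step 2: CGC
Matches the given result.

Answer: CG


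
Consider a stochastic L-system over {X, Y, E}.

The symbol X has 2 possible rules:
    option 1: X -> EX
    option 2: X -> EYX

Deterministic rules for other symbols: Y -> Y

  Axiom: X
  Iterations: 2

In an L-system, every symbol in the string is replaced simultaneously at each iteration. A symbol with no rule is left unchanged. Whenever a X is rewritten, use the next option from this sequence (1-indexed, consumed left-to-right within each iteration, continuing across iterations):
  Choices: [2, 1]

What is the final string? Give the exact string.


Answer: EYEX

Derivation:
Step 0: X
Step 1: EYX  (used choices [2])
Step 2: EYEX  (used choices [1])


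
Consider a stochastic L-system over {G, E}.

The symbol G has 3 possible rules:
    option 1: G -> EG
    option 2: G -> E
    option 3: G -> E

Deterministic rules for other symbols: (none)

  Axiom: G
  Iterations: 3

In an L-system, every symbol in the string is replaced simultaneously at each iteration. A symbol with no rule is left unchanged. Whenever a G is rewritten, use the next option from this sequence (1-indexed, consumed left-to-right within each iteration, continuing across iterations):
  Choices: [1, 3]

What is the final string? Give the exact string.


Step 0: G
Step 1: EG  (used choices [1])
Step 2: EE  (used choices [3])
Step 3: EE  (used choices [])

Answer: EE


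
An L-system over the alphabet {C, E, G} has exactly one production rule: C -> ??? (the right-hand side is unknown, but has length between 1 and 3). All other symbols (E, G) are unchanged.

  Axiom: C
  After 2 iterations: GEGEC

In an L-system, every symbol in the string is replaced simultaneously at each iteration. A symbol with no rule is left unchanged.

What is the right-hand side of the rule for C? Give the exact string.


Trying C -> GEC:
  Step 0: C
  Step 1: GEC
  Step 2: GEGEC
Matches the given result.

Answer: GEC


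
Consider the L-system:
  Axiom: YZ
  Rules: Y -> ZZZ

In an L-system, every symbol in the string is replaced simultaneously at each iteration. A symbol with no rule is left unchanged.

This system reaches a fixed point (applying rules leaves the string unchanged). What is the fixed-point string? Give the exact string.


Answer: ZZZZ

Derivation:
Step 0: YZ
Step 1: ZZZZ
Step 2: ZZZZ  (unchanged — fixed point at step 1)


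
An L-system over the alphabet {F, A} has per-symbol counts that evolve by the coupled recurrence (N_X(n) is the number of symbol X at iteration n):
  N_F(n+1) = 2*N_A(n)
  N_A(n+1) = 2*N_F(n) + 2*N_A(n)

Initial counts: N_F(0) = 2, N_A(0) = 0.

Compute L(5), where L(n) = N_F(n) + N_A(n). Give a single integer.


Answer: 512

Derivation:
Step 0: N_F=2, N_A=0, L=2
Step 1: N_F=0, N_A=4, L=4
Step 2: N_F=8, N_A=8, L=16
Step 3: N_F=16, N_A=32, L=48
Step 4: N_F=64, N_A=96, L=160
Step 5: N_F=192, N_A=320, L=512


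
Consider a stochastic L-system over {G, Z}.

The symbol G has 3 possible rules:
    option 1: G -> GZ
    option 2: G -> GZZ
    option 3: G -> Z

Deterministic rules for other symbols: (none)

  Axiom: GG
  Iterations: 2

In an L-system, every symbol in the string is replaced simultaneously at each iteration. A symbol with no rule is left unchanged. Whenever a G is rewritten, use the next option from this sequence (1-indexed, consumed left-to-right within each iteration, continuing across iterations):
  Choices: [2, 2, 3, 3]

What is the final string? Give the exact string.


Answer: ZZZZZZ

Derivation:
Step 0: GG
Step 1: GZZGZZ  (used choices [2, 2])
Step 2: ZZZZZZ  (used choices [3, 3])


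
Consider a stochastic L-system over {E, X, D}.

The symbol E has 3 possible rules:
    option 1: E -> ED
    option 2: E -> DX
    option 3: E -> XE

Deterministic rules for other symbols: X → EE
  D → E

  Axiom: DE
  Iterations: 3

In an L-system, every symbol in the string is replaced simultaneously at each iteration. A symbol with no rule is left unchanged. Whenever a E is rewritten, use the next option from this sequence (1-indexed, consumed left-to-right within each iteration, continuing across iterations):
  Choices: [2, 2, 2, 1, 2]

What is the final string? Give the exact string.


Step 0: DE
Step 1: EDX  (used choices [2])
Step 2: DXEEE  (used choices [2])
Step 3: EEEDXEDDX  (used choices [2, 1, 2])

Answer: EEEDXEDDX


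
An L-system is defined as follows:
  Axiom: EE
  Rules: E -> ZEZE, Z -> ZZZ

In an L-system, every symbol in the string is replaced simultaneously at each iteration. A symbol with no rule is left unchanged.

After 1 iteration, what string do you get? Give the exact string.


Step 0: EE
Step 1: ZEZEZEZE

Answer: ZEZEZEZE


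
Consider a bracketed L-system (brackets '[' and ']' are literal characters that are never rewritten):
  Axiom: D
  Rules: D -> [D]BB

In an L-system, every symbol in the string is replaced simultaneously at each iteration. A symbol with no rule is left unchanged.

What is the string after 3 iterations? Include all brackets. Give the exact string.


Step 0: D
Step 1: [D]BB
Step 2: [[D]BB]BB
Step 3: [[[D]BB]BB]BB

Answer: [[[D]BB]BB]BB


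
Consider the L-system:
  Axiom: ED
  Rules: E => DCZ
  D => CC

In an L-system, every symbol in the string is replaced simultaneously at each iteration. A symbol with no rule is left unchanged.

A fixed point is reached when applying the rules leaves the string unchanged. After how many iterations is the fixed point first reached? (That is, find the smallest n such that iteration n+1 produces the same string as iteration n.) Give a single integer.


Step 0: ED
Step 1: DCZCC
Step 2: CCCZCC
Step 3: CCCZCC  (unchanged — fixed point at step 2)

Answer: 2


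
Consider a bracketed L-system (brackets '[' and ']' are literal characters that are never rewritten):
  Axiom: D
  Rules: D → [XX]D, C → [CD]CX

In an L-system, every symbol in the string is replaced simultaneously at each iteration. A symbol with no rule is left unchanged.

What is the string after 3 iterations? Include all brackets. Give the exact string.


Answer: [XX][XX][XX]D

Derivation:
Step 0: D
Step 1: [XX]D
Step 2: [XX][XX]D
Step 3: [XX][XX][XX]D


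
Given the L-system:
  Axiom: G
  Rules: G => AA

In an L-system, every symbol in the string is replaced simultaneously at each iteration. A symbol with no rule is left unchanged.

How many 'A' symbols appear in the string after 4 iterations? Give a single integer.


Answer: 2

Derivation:
Step 0: G  (0 'A')
Step 1: AA  (2 'A')
Step 2: AA  (2 'A')
Step 3: AA  (2 'A')
Step 4: AA  (2 'A')


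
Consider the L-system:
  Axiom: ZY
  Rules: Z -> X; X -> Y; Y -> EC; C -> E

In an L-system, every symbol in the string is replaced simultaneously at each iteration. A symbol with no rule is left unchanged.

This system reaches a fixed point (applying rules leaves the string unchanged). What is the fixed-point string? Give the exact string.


Answer: EEEE

Derivation:
Step 0: ZY
Step 1: XEC
Step 2: YEE
Step 3: ECEE
Step 4: EEEE
Step 5: EEEE  (unchanged — fixed point at step 4)


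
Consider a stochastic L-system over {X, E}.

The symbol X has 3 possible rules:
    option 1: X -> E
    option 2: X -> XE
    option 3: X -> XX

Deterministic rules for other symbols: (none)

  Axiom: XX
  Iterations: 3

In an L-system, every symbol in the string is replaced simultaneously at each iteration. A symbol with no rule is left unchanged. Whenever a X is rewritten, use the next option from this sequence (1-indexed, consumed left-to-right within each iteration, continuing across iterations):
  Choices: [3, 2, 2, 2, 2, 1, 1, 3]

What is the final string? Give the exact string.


Step 0: XX
Step 1: XXXE  (used choices [3, 2])
Step 2: XEXEXEE  (used choices [2, 2, 2])
Step 3: EEEEXXEE  (used choices [1, 1, 3])

Answer: EEEEXXEE


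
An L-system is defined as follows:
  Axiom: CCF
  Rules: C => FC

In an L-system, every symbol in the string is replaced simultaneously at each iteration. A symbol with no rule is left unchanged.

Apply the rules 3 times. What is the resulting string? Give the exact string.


Answer: FFFCFFFCF

Derivation:
Step 0: CCF
Step 1: FCFCF
Step 2: FFCFFCF
Step 3: FFFCFFFCF


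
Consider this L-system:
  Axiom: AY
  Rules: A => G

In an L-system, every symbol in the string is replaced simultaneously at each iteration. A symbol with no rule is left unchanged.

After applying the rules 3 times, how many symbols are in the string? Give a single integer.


Step 0: length = 2
Step 1: length = 2
Step 2: length = 2
Step 3: length = 2

Answer: 2


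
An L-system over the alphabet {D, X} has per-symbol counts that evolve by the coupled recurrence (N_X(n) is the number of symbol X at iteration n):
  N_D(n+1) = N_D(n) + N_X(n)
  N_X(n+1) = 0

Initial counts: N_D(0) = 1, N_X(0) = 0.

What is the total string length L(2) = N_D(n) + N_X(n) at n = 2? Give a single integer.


Step 0: N_D=1, N_X=0, L=1
Step 1: N_D=1, N_X=0, L=1
Step 2: N_D=1, N_X=0, L=1

Answer: 1


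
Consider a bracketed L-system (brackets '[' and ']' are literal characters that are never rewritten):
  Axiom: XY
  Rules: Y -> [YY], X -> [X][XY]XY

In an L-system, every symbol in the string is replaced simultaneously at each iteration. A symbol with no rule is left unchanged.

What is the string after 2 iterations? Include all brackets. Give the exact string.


Step 0: XY
Step 1: [X][XY]XY[YY]
Step 2: [[X][XY]XY][[X][XY]XY[YY]][X][XY]XY[YY][[YY][YY]]

Answer: [[X][XY]XY][[X][XY]XY[YY]][X][XY]XY[YY][[YY][YY]]


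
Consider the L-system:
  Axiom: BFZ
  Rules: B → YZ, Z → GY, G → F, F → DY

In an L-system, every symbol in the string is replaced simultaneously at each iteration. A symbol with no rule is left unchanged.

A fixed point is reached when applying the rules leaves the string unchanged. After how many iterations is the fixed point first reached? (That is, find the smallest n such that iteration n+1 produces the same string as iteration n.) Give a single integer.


Answer: 4

Derivation:
Step 0: BFZ
Step 1: YZDYGY
Step 2: YGYDYFY
Step 3: YFYDYDYY
Step 4: YDYYDYDYY
Step 5: YDYYDYDYY  (unchanged — fixed point at step 4)


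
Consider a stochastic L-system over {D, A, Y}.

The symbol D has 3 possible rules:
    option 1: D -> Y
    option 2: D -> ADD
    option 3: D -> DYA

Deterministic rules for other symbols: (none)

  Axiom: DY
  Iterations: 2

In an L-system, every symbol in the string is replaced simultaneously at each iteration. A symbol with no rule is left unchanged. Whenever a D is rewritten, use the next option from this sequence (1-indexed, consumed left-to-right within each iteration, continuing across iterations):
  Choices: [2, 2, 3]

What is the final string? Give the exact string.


Answer: AADDDYAY

Derivation:
Step 0: DY
Step 1: ADDY  (used choices [2])
Step 2: AADDDYAY  (used choices [2, 3])


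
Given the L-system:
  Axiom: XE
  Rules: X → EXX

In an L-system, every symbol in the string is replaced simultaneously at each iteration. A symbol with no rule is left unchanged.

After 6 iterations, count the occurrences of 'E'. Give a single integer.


Step 0: XE  (1 'E')
Step 1: EXXE  (2 'E')
Step 2: EEXXEXXE  (4 'E')
Step 3: EEEXXEXXEEXXEXXE  (8 'E')
Step 4: EEEEXXEXXEEXXEXXEEEXXEXXEEXXEXXE  (16 'E')
Step 5: EEEEEXXEXXEEXXEXXEEEXXEXXEEXXEXXEEEEXXEXXEEXXEXXEEEXXEXXEEXXEXXE  (32 'E')
Step 6: EEEEEEXXEXXEEXXEXXEEEXXEXXEEXXEXXEEEEXXEXXEEXXEXXEEEXXEXXEEXXEXXEEEEEXXEXXEEXXEXXEEEXXEXXEEXXEXXEEEEXXEXXEEXXEXXEEEXXEXXEEXXEXXE  (64 'E')

Answer: 64


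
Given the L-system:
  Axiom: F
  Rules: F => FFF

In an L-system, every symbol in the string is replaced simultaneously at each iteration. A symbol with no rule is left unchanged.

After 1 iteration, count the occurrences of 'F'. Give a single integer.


Step 0: F  (1 'F')
Step 1: FFF  (3 'F')

Answer: 3


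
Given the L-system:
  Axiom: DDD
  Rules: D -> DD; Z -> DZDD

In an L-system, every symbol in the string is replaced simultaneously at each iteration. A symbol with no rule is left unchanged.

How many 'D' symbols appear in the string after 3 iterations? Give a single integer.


Step 0: DDD  (3 'D')
Step 1: DDDDDD  (6 'D')
Step 2: DDDDDDDDDDDD  (12 'D')
Step 3: DDDDDDDDDDDDDDDDDDDDDDDD  (24 'D')

Answer: 24


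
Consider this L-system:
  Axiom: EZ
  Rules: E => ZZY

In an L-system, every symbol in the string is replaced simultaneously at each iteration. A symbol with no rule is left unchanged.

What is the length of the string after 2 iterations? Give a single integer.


Answer: 4

Derivation:
Step 0: length = 2
Step 1: length = 4
Step 2: length = 4
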